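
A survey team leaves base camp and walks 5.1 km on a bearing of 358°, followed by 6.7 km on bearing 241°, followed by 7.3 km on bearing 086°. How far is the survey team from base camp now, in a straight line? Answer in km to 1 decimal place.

Leg 1 (358°, 5.1 km): east 5.1 sin 358° = -0.18, north 5.1 cos 358° = 5.10
Leg 2 (241°, 6.7 km): east 6.7 sin 241° = -5.86, north 6.7 cos 241° = -3.25
Leg 3 (086°, 7.3 km): east 7.3 sin 86° = 7.28, north 7.3 cos 86° = 0.51
Net: 1.24 east, 2.36 north. Distance = √((1.24)² + (2.36)²) = 2.666 km.

2.7 km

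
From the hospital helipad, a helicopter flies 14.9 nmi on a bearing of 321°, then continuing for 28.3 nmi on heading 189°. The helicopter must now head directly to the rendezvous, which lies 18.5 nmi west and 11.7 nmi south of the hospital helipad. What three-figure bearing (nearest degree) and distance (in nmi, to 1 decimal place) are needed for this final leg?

315°, 6.6 nmi

Leg 1 (321°, 14.9 nmi): east 14.9 sin 321° = -9.38, north 14.9 cos 321° = 11.58
Leg 2 (189°, 28.3 nmi): east 28.3 sin 189° = -4.43, north 28.3 cos 189° = -27.95
Current position: (-13.80, -16.37). Target: (-18.5, -11.7). Remaining: Δeast = -4.70, Δnorth = 4.67.
Bearing = atan2(-4.70, 4.67) mod 360° = 314.85°; distance = √((-4.70)² + (4.67)²) = 6.624 nmi.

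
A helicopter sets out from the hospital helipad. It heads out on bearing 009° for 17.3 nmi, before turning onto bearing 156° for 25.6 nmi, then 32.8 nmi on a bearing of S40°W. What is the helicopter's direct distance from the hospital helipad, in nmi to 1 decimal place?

32.4 nmi

Leg 1 (009°, 17.3 nmi): east 17.3 sin 9° = 2.71, north 17.3 cos 9° = 17.09
Leg 2 (156°, 25.6 nmi): east 25.6 sin 156° = 10.41, north 25.6 cos 156° = -23.39
Leg 3 (S40°W, 32.8 nmi): east 32.8 sin 220° = -21.08, north 32.8 cos 220° = -25.13
Net: -7.96 east, -31.43 north. Distance = √((-7.96)² + (-31.43)²) = 32.420 nmi.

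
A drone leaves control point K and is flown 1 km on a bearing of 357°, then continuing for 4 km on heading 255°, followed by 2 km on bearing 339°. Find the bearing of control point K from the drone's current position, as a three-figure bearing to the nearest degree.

112°

Leg 1 (357°, 1 km): east 1 sin 357° = -0.05, north 1 cos 357° = 1.00
Leg 2 (255°, 4 km): east 4 sin 255° = -3.86, north 4 cos 255° = -1.04
Leg 3 (339°, 2 km): east 2 sin 339° = -0.72, north 2 cos 339° = 1.87
Net displacement: -4.63 east, 1.83 north. Direction back to start is (4.63, -1.83): bearing = atan2(4.63, -1.83) mod 360° = 111.56° ≈ 112°.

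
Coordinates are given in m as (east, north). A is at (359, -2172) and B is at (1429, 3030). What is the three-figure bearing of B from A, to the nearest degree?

012°

Δeast = 1429 − 359 = 1070.00; Δnorth = 3030 − -2172 = 5202.00.
Bearing = atan2(Δeast, Δnorth) mod 360° = 11.62° ≈ 012°.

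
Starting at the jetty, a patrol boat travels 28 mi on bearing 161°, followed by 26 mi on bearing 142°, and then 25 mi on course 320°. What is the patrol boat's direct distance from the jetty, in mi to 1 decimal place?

Leg 1 (161°, 28 mi): east 28 sin 161° = 9.12, north 28 cos 161° = -26.47
Leg 2 (142°, 26 mi): east 26 sin 142° = 16.01, north 26 cos 142° = -20.49
Leg 3 (320°, 25 mi): east 25 sin 320° = -16.07, north 25 cos 320° = 19.15
Net: 9.05 east, -27.81 north. Distance = √((9.05)² + (-27.81)²) = 29.248 mi.

29.2 mi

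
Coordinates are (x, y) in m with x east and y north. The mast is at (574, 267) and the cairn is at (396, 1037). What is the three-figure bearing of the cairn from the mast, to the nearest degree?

Δeast = 396 − 574 = -178.00; Δnorth = 1037 − 267 = 770.00.
Bearing = atan2(Δeast, Δnorth) mod 360° = 346.98° ≈ 347°.

347°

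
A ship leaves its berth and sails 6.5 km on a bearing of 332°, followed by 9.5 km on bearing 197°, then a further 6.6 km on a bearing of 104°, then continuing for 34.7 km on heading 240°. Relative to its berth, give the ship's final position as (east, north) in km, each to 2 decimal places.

(-29.48, -22.29)

Leg 1 (332°, 6.5 km): east 6.5 sin 332° = -3.05, north 6.5 cos 332° = 5.74
Leg 2 (197°, 9.5 km): east 9.5 sin 197° = -2.78, north 9.5 cos 197° = -9.08
Leg 3 (104°, 6.6 km): east 6.6 sin 104° = 6.40, north 6.6 cos 104° = -1.60
Leg 4 (240°, 34.7 km): east 34.7 sin 240° = -30.05, north 34.7 cos 240° = -17.35
Summing: -29.48 km east, -22.29 km north → (-29.48, -22.29).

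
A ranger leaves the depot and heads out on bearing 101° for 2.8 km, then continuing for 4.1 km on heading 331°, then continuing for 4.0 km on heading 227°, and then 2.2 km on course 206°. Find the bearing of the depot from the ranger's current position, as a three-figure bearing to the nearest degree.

062°

Leg 1 (101°, 2.8 km): east 2.8 sin 101° = 2.75, north 2.8 cos 101° = -0.53
Leg 2 (331°, 4.1 km): east 4.1 sin 331° = -1.99, north 4.1 cos 331° = 3.59
Leg 3 (227°, 4.0 km): east 4.0 sin 227° = -2.93, north 4.0 cos 227° = -2.73
Leg 4 (206°, 2.2 km): east 2.2 sin 206° = -0.96, north 2.2 cos 206° = -1.98
Net displacement: -3.13 east, -1.65 north. Direction back to start is (3.13, 1.65): bearing = atan2(3.13, 1.65) mod 360° = 62.14° ≈ 062°.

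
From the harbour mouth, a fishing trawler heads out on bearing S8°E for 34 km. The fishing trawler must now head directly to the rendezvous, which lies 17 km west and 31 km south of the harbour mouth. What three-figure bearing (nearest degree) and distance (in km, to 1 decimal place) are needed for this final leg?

277°, 21.9 km

Leg 1 (S8°E, 34 km): east 34 sin 172° = 4.73, north 34 cos 172° = -33.67
Current position: (4.73, -33.67). Target: (-17, -31). Remaining: Δeast = -21.73, Δnorth = 2.67.
Bearing = atan2(-21.73, 2.67) mod 360° = 277.00°; distance = √((-21.73)² + (2.67)²) = 21.895 km.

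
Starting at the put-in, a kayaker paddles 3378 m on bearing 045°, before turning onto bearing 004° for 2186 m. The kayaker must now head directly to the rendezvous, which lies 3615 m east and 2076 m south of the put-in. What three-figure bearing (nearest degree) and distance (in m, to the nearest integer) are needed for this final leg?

171°, 6731 m

Leg 1 (045°, 3378 m): east 3378 sin 45° = 2388.61, north 3378 cos 45° = 2388.61
Leg 2 (004°, 2186 m): east 2186 sin 4° = 152.49, north 2186 cos 4° = 2180.68
Current position: (2541.09, 4569.28). Target: (3615, -2076). Remaining: Δeast = 1073.91, Δnorth = -6645.28.
Bearing = atan2(1073.91, -6645.28) mod 360° = 170.82°; distance = √((1073.91)² + (-6645.28)²) = 6731.496 m.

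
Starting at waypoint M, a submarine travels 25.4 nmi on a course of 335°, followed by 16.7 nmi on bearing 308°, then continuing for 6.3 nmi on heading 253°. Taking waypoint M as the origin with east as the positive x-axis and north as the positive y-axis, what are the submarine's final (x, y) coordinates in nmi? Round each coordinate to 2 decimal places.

(-29.92, 31.46)

Leg 1 (335°, 25.4 nmi): east 25.4 sin 335° = -10.73, north 25.4 cos 335° = 23.02
Leg 2 (308°, 16.7 nmi): east 16.7 sin 308° = -13.16, north 16.7 cos 308° = 10.28
Leg 3 (253°, 6.3 nmi): east 6.3 sin 253° = -6.02, north 6.3 cos 253° = -1.84
Summing: -29.92 nmi east, 31.46 nmi north → (-29.92, 31.46).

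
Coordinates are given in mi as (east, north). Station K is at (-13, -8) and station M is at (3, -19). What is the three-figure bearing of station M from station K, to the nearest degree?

125°

Δeast = 3 − -13 = 16.00; Δnorth = -19 − -8 = -11.00.
Bearing = atan2(Δeast, Δnorth) mod 360° = 124.51° ≈ 125°.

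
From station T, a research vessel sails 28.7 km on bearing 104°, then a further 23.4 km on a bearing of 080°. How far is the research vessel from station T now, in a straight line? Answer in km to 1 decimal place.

Leg 1 (104°, 28.7 km): east 28.7 sin 104° = 27.85, north 28.7 cos 104° = -6.94
Leg 2 (080°, 23.4 km): east 23.4 sin 80° = 23.04, north 23.4 cos 80° = 4.06
Net: 50.89 east, -2.88 north. Distance = √((50.89)² + (-2.88)²) = 50.973 km.

51.0 km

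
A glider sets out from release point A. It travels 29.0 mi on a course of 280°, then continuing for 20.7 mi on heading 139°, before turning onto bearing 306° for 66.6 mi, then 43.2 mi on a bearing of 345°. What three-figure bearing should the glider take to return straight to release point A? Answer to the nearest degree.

131°

Leg 1 (280°, 29.0 mi): east 29.0 sin 280° = -28.56, north 29.0 cos 280° = 5.04
Leg 2 (139°, 20.7 mi): east 20.7 sin 139° = 13.58, north 20.7 cos 139° = -15.62
Leg 3 (306°, 66.6 mi): east 66.6 sin 306° = -53.88, north 66.6 cos 306° = 39.15
Leg 4 (345°, 43.2 mi): east 43.2 sin 345° = -11.18, north 43.2 cos 345° = 41.73
Net displacement: -80.04 east, 70.29 north. Direction back to start is (80.04, -70.29): bearing = atan2(80.04, -70.29) mod 360° = 131.29° ≈ 131°.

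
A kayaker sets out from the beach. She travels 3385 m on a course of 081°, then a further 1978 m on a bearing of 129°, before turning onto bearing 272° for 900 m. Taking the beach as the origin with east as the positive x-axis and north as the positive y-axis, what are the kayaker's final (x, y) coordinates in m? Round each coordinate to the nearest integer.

Leg 1 (081°, 3385 m): east 3385 sin 81° = 3343.33, north 3385 cos 81° = 529.53
Leg 2 (129°, 1978 m): east 1978 sin 129° = 1537.19, north 1978 cos 129° = -1244.80
Leg 3 (272°, 900 m): east 900 sin 272° = -899.45, north 900 cos 272° = 31.41
Summing: 3981.07 m east, -683.86 m north → (3981, -684).

(3981, -684)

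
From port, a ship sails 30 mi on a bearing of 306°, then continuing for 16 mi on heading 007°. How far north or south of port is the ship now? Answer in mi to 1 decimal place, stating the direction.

Leg 1 (306°, 30 mi): east 30 sin 306° = -24.27, north 30 cos 306° = 17.63
Leg 2 (007°, 16 mi): east 16 sin 7° = 1.95, north 16 cos 7° = 15.88
Net north component: 33.51 mi.

33.5 mi north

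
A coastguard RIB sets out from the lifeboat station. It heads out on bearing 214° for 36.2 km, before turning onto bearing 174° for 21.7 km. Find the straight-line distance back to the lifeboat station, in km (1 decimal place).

Leg 1 (214°, 36.2 km): east 36.2 sin 214° = -20.24, north 36.2 cos 214° = -30.01
Leg 2 (174°, 21.7 km): east 21.7 sin 174° = 2.27, north 21.7 cos 174° = -21.58
Net: -17.97 east, -51.59 north. Distance = √((-17.97)² + (-51.59)²) = 54.634 km.

54.6 km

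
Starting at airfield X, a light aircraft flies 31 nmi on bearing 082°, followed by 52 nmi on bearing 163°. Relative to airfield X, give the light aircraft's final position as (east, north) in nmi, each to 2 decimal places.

Leg 1 (082°, 31 nmi): east 31 sin 82° = 30.70, north 31 cos 82° = 4.31
Leg 2 (163°, 52 nmi): east 52 sin 163° = 15.20, north 52 cos 163° = -49.73
Summing: 45.90 nmi east, -45.41 nmi north → (45.90, -45.41).

(45.90, -45.41)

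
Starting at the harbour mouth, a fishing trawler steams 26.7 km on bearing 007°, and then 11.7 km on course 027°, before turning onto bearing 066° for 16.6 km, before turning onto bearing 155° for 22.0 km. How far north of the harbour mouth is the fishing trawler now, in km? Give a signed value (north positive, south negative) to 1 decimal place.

Leg 1 (007°, 26.7 km): east 26.7 sin 7° = 3.25, north 26.7 cos 7° = 26.50
Leg 2 (027°, 11.7 km): east 11.7 sin 27° = 5.31, north 11.7 cos 27° = 10.42
Leg 3 (066°, 16.6 km): east 16.6 sin 66° = 15.16, north 16.6 cos 66° = 6.75
Leg 4 (155°, 22.0 km): east 22.0 sin 155° = 9.30, north 22.0 cos 155° = -19.94
Net north component: 23.74 km.

23.7 km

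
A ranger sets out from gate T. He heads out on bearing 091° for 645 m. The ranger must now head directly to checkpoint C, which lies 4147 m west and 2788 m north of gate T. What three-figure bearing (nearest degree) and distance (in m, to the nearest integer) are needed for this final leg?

300°, 5550 m

Leg 1 (091°, 645 m): east 645 sin 91° = 644.90, north 645 cos 91° = -11.26
Current position: (644.90, -11.26). Target: (-4147, 2788). Remaining: Δeast = -4791.90, Δnorth = 2799.26.
Bearing = atan2(-4791.90, 2799.26) mod 360° = 300.29°; distance = √((-4791.90)² + (2799.26)²) = 5549.609 m.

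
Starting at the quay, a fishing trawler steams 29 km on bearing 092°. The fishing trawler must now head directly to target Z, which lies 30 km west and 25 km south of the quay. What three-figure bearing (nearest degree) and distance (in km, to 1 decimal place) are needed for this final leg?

248°, 63.7 km

Leg 1 (092°, 29 km): east 29 sin 92° = 28.98, north 29 cos 92° = -1.01
Current position: (28.98, -1.01). Target: (-30, -25). Remaining: Δeast = -58.98, Δnorth = -23.99.
Bearing = atan2(-58.98, -23.99) mod 360° = 247.87°; distance = √((-58.98)² + (-23.99)²) = 63.674 km.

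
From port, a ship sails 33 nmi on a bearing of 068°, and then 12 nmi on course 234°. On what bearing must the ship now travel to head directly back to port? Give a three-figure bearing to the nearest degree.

Leg 1 (068°, 33 nmi): east 33 sin 68° = 30.60, north 33 cos 68° = 12.36
Leg 2 (234°, 12 nmi): east 12 sin 234° = -9.71, north 12 cos 234° = -7.05
Net displacement: 20.89 east, 5.31 north. Direction back to start is (-20.89, -5.31): bearing = atan2(-20.89, -5.31) mod 360° = 255.74° ≈ 256°.

256°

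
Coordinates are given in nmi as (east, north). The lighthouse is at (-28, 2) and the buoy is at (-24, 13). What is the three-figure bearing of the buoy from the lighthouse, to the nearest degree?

Δeast = -24 − -28 = 4.00; Δnorth = 13 − 2 = 11.00.
Bearing = atan2(Δeast, Δnorth) mod 360° = 19.98° ≈ 020°.

020°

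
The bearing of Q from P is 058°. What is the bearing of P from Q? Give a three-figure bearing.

238°

Back-bearing = 058° + 180° = 238°.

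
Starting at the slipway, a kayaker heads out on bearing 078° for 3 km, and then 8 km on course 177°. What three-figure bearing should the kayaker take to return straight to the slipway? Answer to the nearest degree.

336°

Leg 1 (078°, 3 km): east 3 sin 78° = 2.93, north 3 cos 78° = 0.62
Leg 2 (177°, 8 km): east 8 sin 177° = 0.42, north 8 cos 177° = -7.99
Net displacement: 3.35 east, -7.37 north. Direction back to start is (-3.35, 7.37): bearing = atan2(-3.35, 7.37) mod 360° = 335.52° ≈ 336°.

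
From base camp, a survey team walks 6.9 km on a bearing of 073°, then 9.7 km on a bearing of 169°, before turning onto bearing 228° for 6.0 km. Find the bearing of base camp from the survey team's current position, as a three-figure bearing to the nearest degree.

Leg 1 (073°, 6.9 km): east 6.9 sin 73° = 6.60, north 6.9 cos 73° = 2.02
Leg 2 (169°, 9.7 km): east 9.7 sin 169° = 1.85, north 9.7 cos 169° = -9.52
Leg 3 (228°, 6.0 km): east 6.0 sin 228° = -4.46, north 6.0 cos 228° = -4.01
Net displacement: 3.99 east, -11.52 north. Direction back to start is (-3.99, 11.52): bearing = atan2(-3.99, 11.52) mod 360° = 340.89° ≈ 341°.

341°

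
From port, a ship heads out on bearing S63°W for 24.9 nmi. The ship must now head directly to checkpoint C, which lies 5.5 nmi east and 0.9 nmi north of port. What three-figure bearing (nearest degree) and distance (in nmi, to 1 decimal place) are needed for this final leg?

Leg 1 (S63°W, 24.9 nmi): east 24.9 sin 243° = -22.19, north 24.9 cos 243° = -11.30
Current position: (-22.19, -11.30). Target: (5.5, 0.9). Remaining: Δeast = 27.69, Δnorth = 12.20.
Bearing = atan2(27.69, 12.20) mod 360° = 66.21°; distance = √((27.69)² + (12.20)²) = 30.257 nmi.

066°, 30.3 nmi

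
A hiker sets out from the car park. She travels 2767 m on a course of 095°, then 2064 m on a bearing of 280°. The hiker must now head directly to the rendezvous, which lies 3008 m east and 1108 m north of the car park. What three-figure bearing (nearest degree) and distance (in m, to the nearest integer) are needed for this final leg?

067°, 2490 m

Leg 1 (095°, 2767 m): east 2767 sin 95° = 2756.47, north 2767 cos 95° = -241.16
Leg 2 (280°, 2064 m): east 2064 sin 280° = -2032.64, north 2064 cos 280° = 358.41
Current position: (723.83, 117.25). Target: (3008, 1108). Remaining: Δeast = 2284.17, Δnorth = 990.75.
Bearing = atan2(2284.17, 990.75) mod 360° = 66.55°; distance = √((2284.17)² + (990.75)²) = 2489.785 m.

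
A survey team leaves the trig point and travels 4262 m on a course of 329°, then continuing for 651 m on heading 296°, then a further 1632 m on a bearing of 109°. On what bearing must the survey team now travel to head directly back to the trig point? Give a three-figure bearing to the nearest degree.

160°

Leg 1 (329°, 4262 m): east 4262 sin 329° = -2195.09, north 4262 cos 329° = 3653.25
Leg 2 (296°, 651 m): east 651 sin 296° = -585.11, north 651 cos 296° = 285.38
Leg 3 (109°, 1632 m): east 1632 sin 109° = 1543.09, north 1632 cos 109° = -531.33
Net displacement: -1237.12 east, 3407.30 north. Direction back to start is (1237.12, -3407.30): bearing = atan2(1237.12, -3407.30) mod 360° = 160.05° ≈ 160°.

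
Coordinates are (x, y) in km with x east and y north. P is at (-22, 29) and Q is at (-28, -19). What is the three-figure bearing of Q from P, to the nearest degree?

187°

Δeast = -28 − -22 = -6.00; Δnorth = -19 − 29 = -48.00.
Bearing = atan2(Δeast, Δnorth) mod 360° = 187.13° ≈ 187°.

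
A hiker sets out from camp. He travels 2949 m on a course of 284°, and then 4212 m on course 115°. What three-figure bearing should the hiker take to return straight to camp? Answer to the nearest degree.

318°

Leg 1 (284°, 2949 m): east 2949 sin 284° = -2861.40, north 2949 cos 284° = 713.43
Leg 2 (115°, 4212 m): east 4212 sin 115° = 3817.37, north 4212 cos 115° = -1780.07
Net displacement: 955.97 east, -1066.64 north. Direction back to start is (-955.97, 1066.64): bearing = atan2(-955.97, 1066.64) mod 360° = 318.13° ≈ 318°.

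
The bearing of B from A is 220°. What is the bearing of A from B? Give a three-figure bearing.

Back-bearing = 220° − 180° = 040°.

040°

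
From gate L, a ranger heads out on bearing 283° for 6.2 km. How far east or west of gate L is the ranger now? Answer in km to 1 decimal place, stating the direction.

6.0 km west

Leg 1 (283°, 6.2 km): east 6.2 sin 283° = -6.04, north 6.2 cos 283° = 1.39
Net east component: -6.04 km.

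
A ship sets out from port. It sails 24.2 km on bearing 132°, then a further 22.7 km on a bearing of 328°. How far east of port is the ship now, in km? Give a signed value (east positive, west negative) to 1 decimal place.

6.0 km

Leg 1 (132°, 24.2 km): east 24.2 sin 132° = 17.98, north 24.2 cos 132° = -16.19
Leg 2 (328°, 22.7 km): east 22.7 sin 328° = -12.03, north 22.7 cos 328° = 19.25
Net east component: 5.95 km.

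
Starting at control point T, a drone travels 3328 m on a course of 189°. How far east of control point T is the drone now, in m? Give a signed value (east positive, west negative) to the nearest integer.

Leg 1 (189°, 3328 m): east 3328 sin 189° = -520.61, north 3328 cos 189° = -3287.03
Net east component: -520.61 m.

-521 m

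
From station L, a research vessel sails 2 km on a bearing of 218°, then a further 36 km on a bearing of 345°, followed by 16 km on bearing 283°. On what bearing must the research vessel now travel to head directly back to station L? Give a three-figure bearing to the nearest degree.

145°

Leg 1 (218°, 2 km): east 2 sin 218° = -1.23, north 2 cos 218° = -1.58
Leg 2 (345°, 36 km): east 36 sin 345° = -9.32, north 36 cos 345° = 34.77
Leg 3 (283°, 16 km): east 16 sin 283° = -15.59, north 16 cos 283° = 3.60
Net displacement: -26.14 east, 36.80 north. Direction back to start is (26.14, -36.80): bearing = atan2(26.14, -36.80) mod 360° = 144.61° ≈ 145°.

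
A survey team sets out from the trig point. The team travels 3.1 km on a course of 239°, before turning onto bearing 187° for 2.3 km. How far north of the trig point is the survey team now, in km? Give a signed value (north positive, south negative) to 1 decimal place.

-3.9 km

Leg 1 (239°, 3.1 km): east 3.1 sin 239° = -2.66, north 3.1 cos 239° = -1.60
Leg 2 (187°, 2.3 km): east 2.3 sin 187° = -0.28, north 2.3 cos 187° = -2.28
Net north component: -3.88 km.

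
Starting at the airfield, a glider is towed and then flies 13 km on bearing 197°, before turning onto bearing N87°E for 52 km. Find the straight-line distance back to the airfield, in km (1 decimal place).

49.1 km

Leg 1 (197°, 13 km): east 13 sin 197° = -3.80, north 13 cos 197° = -12.43
Leg 2 (N87°E, 52 km): east 52 sin 87° = 51.93, north 52 cos 87° = 2.72
Net: 48.13 east, -9.71 north. Distance = √((48.13)² + (-9.71)²) = 49.098 km.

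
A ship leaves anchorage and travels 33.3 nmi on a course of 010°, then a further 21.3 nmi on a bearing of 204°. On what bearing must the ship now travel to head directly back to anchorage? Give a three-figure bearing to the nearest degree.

Leg 1 (010°, 33.3 nmi): east 33.3 sin 10° = 5.78, north 33.3 cos 10° = 32.79
Leg 2 (204°, 21.3 nmi): east 21.3 sin 204° = -8.66, north 21.3 cos 204° = -19.46
Net displacement: -2.88 east, 13.34 north. Direction back to start is (2.88, -13.34): bearing = atan2(2.88, -13.34) mod 360° = 167.81° ≈ 168°.

168°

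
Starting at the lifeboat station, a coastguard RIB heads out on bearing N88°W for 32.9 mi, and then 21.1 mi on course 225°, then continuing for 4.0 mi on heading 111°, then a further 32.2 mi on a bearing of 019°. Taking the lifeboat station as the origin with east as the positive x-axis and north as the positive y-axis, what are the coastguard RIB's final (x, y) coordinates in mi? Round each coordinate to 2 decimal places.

(-33.58, 15.24)

Leg 1 (N88°W, 32.9 mi): east 32.9 sin 272° = -32.88, north 32.9 cos 272° = 1.15
Leg 2 (225°, 21.1 mi): east 21.1 sin 225° = -14.92, north 21.1 cos 225° = -14.92
Leg 3 (111°, 4.0 mi): east 4.0 sin 111° = 3.73, north 4.0 cos 111° = -1.43
Leg 4 (019°, 32.2 mi): east 32.2 sin 19° = 10.48, north 32.2 cos 19° = 30.45
Summing: -33.58 mi east, 15.24 mi north → (-33.58, 15.24).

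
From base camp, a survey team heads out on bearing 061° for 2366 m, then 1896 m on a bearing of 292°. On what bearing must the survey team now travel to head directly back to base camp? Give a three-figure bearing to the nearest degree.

Leg 1 (061°, 2366 m): east 2366 sin 61° = 2069.35, north 2366 cos 61° = 1147.06
Leg 2 (292°, 1896 m): east 1896 sin 292° = -1757.94, north 1896 cos 292° = 710.25
Net displacement: 311.41 east, 1857.31 north. Direction back to start is (-311.41, -1857.31): bearing = atan2(-311.41, -1857.31) mod 360° = 189.52° ≈ 190°.

190°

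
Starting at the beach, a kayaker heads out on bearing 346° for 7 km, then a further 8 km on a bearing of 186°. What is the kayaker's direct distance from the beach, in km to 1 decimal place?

2.8 km

Leg 1 (346°, 7 km): east 7 sin 346° = -1.69, north 7 cos 346° = 6.79
Leg 2 (186°, 8 km): east 8 sin 186° = -0.84, north 8 cos 186° = -7.96
Net: -2.53 east, -1.16 north. Distance = √((-2.53)² + (-1.16)²) = 2.785 km.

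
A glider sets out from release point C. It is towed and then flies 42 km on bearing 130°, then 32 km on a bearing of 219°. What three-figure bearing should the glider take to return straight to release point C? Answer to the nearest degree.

347°

Leg 1 (130°, 42 km): east 42 sin 130° = 32.17, north 42 cos 130° = -27.00
Leg 2 (219°, 32 km): east 32 sin 219° = -20.14, north 32 cos 219° = -24.87
Net displacement: 12.04 east, -51.87 north. Direction back to start is (-12.04, 51.87): bearing = atan2(-12.04, 51.87) mod 360° = 346.94° ≈ 347°.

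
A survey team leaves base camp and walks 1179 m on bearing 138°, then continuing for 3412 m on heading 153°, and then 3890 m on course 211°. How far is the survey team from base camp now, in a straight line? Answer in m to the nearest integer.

Leg 1 (138°, 1179 m): east 1179 sin 138° = 788.90, north 1179 cos 138° = -876.17
Leg 2 (153°, 3412 m): east 3412 sin 153° = 1549.02, north 3412 cos 153° = -3040.11
Leg 3 (211°, 3890 m): east 3890 sin 211° = -2003.50, north 3890 cos 211° = -3334.38
Net: 334.42 east, -7250.66 north. Distance = √((334.42)² + (-7250.66)²) = 7258.371 m.

7258 m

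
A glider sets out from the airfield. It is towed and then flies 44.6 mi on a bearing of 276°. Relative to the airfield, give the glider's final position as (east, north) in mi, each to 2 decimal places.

(-44.36, 4.66)

Leg 1 (276°, 44.6 mi): east 44.6 sin 276° = -44.36, north 44.6 cos 276° = 4.66
Summing: -44.36 mi east, 4.66 mi north → (-44.36, 4.66).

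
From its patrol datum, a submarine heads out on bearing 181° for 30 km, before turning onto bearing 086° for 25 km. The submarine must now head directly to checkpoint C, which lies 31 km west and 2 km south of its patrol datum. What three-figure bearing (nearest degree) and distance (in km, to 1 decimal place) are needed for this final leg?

Leg 1 (181°, 30 km): east 30 sin 181° = -0.52, north 30 cos 181° = -30.00
Leg 2 (086°, 25 km): east 25 sin 86° = 24.94, north 25 cos 86° = 1.74
Current position: (24.42, -28.25). Target: (-31, -2). Remaining: Δeast = -55.42, Δnorth = 26.25.
Bearing = atan2(-55.42, 26.25) mod 360° = 295.35°; distance = √((-55.42)² + (26.25)²) = 61.319 km.

295°, 61.3 km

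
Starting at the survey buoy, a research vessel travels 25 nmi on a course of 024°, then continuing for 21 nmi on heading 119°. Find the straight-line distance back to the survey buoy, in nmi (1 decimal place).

Leg 1 (024°, 25 nmi): east 25 sin 24° = 10.17, north 25 cos 24° = 22.84
Leg 2 (119°, 21 nmi): east 21 sin 119° = 18.37, north 21 cos 119° = -10.18
Net: 28.54 east, 12.66 north. Distance = √((28.54)² + (12.66)²) = 31.217 nmi.

31.2 nmi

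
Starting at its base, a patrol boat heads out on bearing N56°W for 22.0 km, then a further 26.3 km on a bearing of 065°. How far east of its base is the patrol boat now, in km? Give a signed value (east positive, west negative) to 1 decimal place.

Leg 1 (N56°W, 22.0 km): east 22.0 sin 304° = -18.24, north 22.0 cos 304° = 12.30
Leg 2 (065°, 26.3 km): east 26.3 sin 65° = 23.84, north 26.3 cos 65° = 11.11
Net east component: 5.60 km.

5.6 km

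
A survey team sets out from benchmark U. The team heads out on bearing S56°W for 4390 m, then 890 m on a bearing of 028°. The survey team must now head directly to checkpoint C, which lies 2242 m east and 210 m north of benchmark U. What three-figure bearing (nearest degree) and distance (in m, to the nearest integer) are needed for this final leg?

Leg 1 (S56°W, 4390 m): east 4390 sin 236° = -3639.47, north 4390 cos 236° = -2454.86
Leg 2 (028°, 890 m): east 890 sin 28° = 417.83, north 890 cos 28° = 785.82
Current position: (-3221.65, -1669.03). Target: (2242, 210). Remaining: Δeast = 5463.65, Δnorth = 1879.03.
Bearing = atan2(5463.65, 1879.03) mod 360° = 71.02°; distance = √((5463.65)² + (1879.03)²) = 5777.732 m.

071°, 5778 m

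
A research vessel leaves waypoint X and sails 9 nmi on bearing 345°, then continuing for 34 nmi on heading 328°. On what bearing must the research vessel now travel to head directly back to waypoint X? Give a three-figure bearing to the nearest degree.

Leg 1 (345°, 9 nmi): east 9 sin 345° = -2.33, north 9 cos 345° = 8.69
Leg 2 (328°, 34 nmi): east 34 sin 328° = -18.02, north 34 cos 328° = 28.83
Net displacement: -20.35 east, 37.53 north. Direction back to start is (20.35, -37.53): bearing = atan2(20.35, -37.53) mod 360° = 151.53° ≈ 152°.

152°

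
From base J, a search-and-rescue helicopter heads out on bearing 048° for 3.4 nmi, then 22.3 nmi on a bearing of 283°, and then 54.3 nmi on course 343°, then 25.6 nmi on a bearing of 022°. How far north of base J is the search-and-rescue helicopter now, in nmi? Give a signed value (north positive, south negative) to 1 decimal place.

83.0 nmi

Leg 1 (048°, 3.4 nmi): east 3.4 sin 48° = 2.53, north 3.4 cos 48° = 2.28
Leg 2 (283°, 22.3 nmi): east 22.3 sin 283° = -21.73, north 22.3 cos 283° = 5.02
Leg 3 (343°, 54.3 nmi): east 54.3 sin 343° = -15.88, north 54.3 cos 343° = 51.93
Leg 4 (022°, 25.6 nmi): east 25.6 sin 22° = 9.59, north 25.6 cos 22° = 23.74
Net north component: 82.95 nmi.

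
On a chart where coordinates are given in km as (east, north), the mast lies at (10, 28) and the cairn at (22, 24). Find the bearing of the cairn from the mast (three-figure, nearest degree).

108°

Δeast = 22 − 10 = 12.00; Δnorth = 24 − 28 = -4.00.
Bearing = atan2(Δeast, Δnorth) mod 360° = 108.43° ≈ 108°.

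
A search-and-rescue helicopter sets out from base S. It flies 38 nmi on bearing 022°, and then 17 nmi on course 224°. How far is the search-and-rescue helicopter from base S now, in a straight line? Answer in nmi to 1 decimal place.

23.1 nmi

Leg 1 (022°, 38 nmi): east 38 sin 22° = 14.24, north 38 cos 22° = 35.23
Leg 2 (224°, 17 nmi): east 17 sin 224° = -11.81, north 17 cos 224° = -12.23
Net: 2.43 east, 23.00 north. Distance = √((2.43)² + (23.00)²) = 23.132 nmi.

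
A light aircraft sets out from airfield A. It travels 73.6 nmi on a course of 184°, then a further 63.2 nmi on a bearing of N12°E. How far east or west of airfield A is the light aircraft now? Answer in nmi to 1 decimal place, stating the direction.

8.0 nmi east

Leg 1 (184°, 73.6 nmi): east 73.6 sin 184° = -5.13, north 73.6 cos 184° = -73.42
Leg 2 (N12°E, 63.2 nmi): east 63.2 sin 12° = 13.14, north 63.2 cos 12° = 61.82
Net east component: 8.01 nmi.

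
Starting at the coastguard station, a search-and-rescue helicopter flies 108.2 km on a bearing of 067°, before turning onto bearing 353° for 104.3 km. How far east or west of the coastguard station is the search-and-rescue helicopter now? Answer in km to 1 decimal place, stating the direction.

86.9 km east

Leg 1 (067°, 108.2 km): east 108.2 sin 67° = 99.60, north 108.2 cos 67° = 42.28
Leg 2 (353°, 104.3 km): east 104.3 sin 353° = -12.71, north 104.3 cos 353° = 103.52
Net east component: 86.89 km.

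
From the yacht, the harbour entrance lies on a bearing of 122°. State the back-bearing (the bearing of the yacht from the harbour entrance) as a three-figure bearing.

Back-bearing = 122° + 180° = 302°.

302°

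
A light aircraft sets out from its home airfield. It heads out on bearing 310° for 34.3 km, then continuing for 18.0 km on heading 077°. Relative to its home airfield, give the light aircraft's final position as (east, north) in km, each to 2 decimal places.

Leg 1 (310°, 34.3 km): east 34.3 sin 310° = -26.28, north 34.3 cos 310° = 22.05
Leg 2 (077°, 18.0 km): east 18.0 sin 77° = 17.54, north 18.0 cos 77° = 4.05
Summing: -8.74 km east, 26.10 km north → (-8.74, 26.10).

(-8.74, 26.10)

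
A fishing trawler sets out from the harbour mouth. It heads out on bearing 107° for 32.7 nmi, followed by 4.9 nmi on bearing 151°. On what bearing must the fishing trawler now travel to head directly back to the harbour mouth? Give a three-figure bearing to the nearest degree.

Leg 1 (107°, 32.7 nmi): east 32.7 sin 107° = 31.27, north 32.7 cos 107° = -9.56
Leg 2 (151°, 4.9 nmi): east 4.9 sin 151° = 2.38, north 4.9 cos 151° = -4.29
Net displacement: 33.65 east, -13.85 north. Direction back to start is (-33.65, 13.85): bearing = atan2(-33.65, 13.85) mod 360° = 292.37° ≈ 292°.

292°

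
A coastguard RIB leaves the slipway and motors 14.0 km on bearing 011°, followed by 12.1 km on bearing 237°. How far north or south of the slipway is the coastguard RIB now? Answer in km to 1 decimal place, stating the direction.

Leg 1 (011°, 14.0 km): east 14.0 sin 11° = 2.67, north 14.0 cos 11° = 13.74
Leg 2 (237°, 12.1 km): east 12.1 sin 237° = -10.15, north 12.1 cos 237° = -6.59
Net north component: 7.15 km.

7.2 km north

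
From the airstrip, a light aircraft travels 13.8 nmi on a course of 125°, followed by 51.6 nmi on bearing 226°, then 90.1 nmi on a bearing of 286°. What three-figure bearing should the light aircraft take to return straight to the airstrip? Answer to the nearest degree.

080°

Leg 1 (125°, 13.8 nmi): east 13.8 sin 125° = 11.30, north 13.8 cos 125° = -7.92
Leg 2 (226°, 51.6 nmi): east 51.6 sin 226° = -37.12, north 51.6 cos 226° = -35.84
Leg 3 (286°, 90.1 nmi): east 90.1 sin 286° = -86.61, north 90.1 cos 286° = 24.83
Net displacement: -112.42 east, -18.92 north. Direction back to start is (112.42, 18.92): bearing = atan2(112.42, 18.92) mod 360° = 80.44° ≈ 080°.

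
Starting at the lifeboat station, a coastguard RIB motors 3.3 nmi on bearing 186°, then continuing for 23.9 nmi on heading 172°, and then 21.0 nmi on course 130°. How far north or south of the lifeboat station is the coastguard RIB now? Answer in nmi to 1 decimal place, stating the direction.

40.4 nmi south

Leg 1 (186°, 3.3 nmi): east 3.3 sin 186° = -0.34, north 3.3 cos 186° = -3.28
Leg 2 (172°, 23.9 nmi): east 23.9 sin 172° = 3.33, north 23.9 cos 172° = -23.67
Leg 3 (130°, 21.0 nmi): east 21.0 sin 130° = 16.09, north 21.0 cos 130° = -13.50
Net north component: -40.45 nmi.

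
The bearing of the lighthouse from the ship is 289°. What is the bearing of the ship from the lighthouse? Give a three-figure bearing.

109°

Back-bearing = 289° − 180° = 109°.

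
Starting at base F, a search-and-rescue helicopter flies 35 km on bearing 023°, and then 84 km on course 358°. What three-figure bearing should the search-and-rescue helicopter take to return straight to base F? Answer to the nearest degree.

Leg 1 (023°, 35 km): east 35 sin 23° = 13.68, north 35 cos 23° = 32.22
Leg 2 (358°, 84 km): east 84 sin 358° = -2.93, north 84 cos 358° = 83.95
Net displacement: 10.74 east, 116.17 north. Direction back to start is (-10.74, -116.17): bearing = atan2(-10.74, -116.17) mod 360° = 185.28° ≈ 185°.

185°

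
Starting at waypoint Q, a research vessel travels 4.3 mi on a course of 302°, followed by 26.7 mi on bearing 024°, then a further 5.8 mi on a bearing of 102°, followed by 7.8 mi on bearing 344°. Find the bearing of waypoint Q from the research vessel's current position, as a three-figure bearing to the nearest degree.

198°

Leg 1 (302°, 4.3 mi): east 4.3 sin 302° = -3.65, north 4.3 cos 302° = 2.28
Leg 2 (024°, 26.7 mi): east 26.7 sin 24° = 10.86, north 26.7 cos 24° = 24.39
Leg 3 (102°, 5.8 mi): east 5.8 sin 102° = 5.67, north 5.8 cos 102° = -1.21
Leg 4 (344°, 7.8 mi): east 7.8 sin 344° = -2.15, north 7.8 cos 344° = 7.50
Net displacement: 10.74 east, 32.96 north. Direction back to start is (-10.74, -32.96): bearing = atan2(-10.74, -32.96) mod 360° = 198.04° ≈ 198°.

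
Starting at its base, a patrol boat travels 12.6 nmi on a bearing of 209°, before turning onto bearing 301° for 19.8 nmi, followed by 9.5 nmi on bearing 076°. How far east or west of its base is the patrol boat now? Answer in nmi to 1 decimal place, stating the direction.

13.9 nmi west

Leg 1 (209°, 12.6 nmi): east 12.6 sin 209° = -6.11, north 12.6 cos 209° = -11.02
Leg 2 (301°, 19.8 nmi): east 19.8 sin 301° = -16.97, north 19.8 cos 301° = 10.20
Leg 3 (076°, 9.5 nmi): east 9.5 sin 76° = 9.22, north 9.5 cos 76° = 2.30
Net east component: -13.86 nmi.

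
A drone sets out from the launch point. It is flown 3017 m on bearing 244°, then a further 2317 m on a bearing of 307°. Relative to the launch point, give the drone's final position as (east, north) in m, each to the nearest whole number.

(-4562, 72)

Leg 1 (244°, 3017 m): east 3017 sin 244° = -2711.66, north 3017 cos 244° = -1322.57
Leg 2 (307°, 2317 m): east 2317 sin 307° = -1850.44, north 2317 cos 307° = 1394.41
Summing: -4562.10 m east, 71.84 m north → (-4562, 72).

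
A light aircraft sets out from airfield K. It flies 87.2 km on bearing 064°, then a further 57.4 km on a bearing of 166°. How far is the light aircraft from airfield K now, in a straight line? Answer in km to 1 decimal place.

93.9 km

Leg 1 (064°, 87.2 km): east 87.2 sin 64° = 78.37, north 87.2 cos 64° = 38.23
Leg 2 (166°, 57.4 km): east 57.4 sin 166° = 13.89, north 57.4 cos 166° = -55.69
Net: 92.26 east, -17.47 north. Distance = √((92.26)² + (-17.47)²) = 93.900 km.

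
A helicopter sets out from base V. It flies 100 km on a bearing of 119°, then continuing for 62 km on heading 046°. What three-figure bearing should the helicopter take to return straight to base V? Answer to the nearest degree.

272°

Leg 1 (119°, 100 km): east 100 sin 119° = 87.46, north 100 cos 119° = -48.48
Leg 2 (046°, 62 km): east 62 sin 46° = 44.60, north 62 cos 46° = 43.07
Net displacement: 132.06 east, -5.41 north. Direction back to start is (-132.06, 5.41): bearing = atan2(-132.06, 5.41) mod 360° = 272.35° ≈ 272°.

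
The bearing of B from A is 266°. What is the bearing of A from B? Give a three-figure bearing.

Back-bearing = 266° − 180° = 086°.

086°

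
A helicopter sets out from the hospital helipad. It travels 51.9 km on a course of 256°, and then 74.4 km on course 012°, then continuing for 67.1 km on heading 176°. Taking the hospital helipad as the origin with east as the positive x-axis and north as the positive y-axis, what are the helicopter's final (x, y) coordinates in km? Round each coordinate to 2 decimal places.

(-30.21, -6.72)

Leg 1 (256°, 51.9 km): east 51.9 sin 256° = -50.36, north 51.9 cos 256° = -12.56
Leg 2 (012°, 74.4 km): east 74.4 sin 12° = 15.47, north 74.4 cos 12° = 72.77
Leg 3 (176°, 67.1 km): east 67.1 sin 176° = 4.68, north 67.1 cos 176° = -66.94
Summing: -30.21 km east, -6.72 km north → (-30.21, -6.72).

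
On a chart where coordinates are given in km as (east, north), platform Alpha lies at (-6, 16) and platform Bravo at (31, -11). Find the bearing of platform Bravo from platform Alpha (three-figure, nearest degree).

Δeast = 31 − -6 = 37.00; Δnorth = -11 − 16 = -27.00.
Bearing = atan2(Δeast, Δnorth) mod 360° = 126.12° ≈ 126°.

126°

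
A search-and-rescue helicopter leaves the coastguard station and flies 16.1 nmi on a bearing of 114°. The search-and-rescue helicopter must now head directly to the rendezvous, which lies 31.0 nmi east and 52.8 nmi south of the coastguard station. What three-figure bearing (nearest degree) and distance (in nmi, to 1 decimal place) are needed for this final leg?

161°, 49.0 nmi

Leg 1 (114°, 16.1 nmi): east 16.1 sin 114° = 14.71, north 16.1 cos 114° = -6.55
Current position: (14.71, -6.55). Target: (31.0, -52.8). Remaining: Δeast = 16.29, Δnorth = -46.25.
Bearing = atan2(16.29, -46.25) mod 360° = 160.60°; distance = √((16.29)² + (-46.25)²) = 49.037 nmi.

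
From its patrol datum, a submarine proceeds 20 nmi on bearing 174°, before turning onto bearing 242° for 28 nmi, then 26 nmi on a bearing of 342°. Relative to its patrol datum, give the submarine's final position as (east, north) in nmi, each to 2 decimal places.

Leg 1 (174°, 20 nmi): east 20 sin 174° = 2.09, north 20 cos 174° = -19.89
Leg 2 (242°, 28 nmi): east 28 sin 242° = -24.72, north 28 cos 242° = -13.15
Leg 3 (342°, 26 nmi): east 26 sin 342° = -8.03, north 26 cos 342° = 24.73
Summing: -30.67 nmi east, -8.31 nmi north → (-30.67, -8.31).

(-30.67, -8.31)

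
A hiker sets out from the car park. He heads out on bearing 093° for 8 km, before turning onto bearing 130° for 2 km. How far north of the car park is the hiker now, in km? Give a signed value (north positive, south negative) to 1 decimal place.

Leg 1 (093°, 8 km): east 8 sin 93° = 7.99, north 8 cos 93° = -0.42
Leg 2 (130°, 2 km): east 2 sin 130° = 1.53, north 2 cos 130° = -1.29
Net north component: -1.70 km.

-1.7 km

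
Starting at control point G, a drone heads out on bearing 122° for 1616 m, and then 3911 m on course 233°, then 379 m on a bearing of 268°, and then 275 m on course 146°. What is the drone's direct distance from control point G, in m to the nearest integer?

3978 m

Leg 1 (122°, 1616 m): east 1616 sin 122° = 1370.45, north 1616 cos 122° = -856.35
Leg 2 (233°, 3911 m): east 3911 sin 233° = -3123.46, north 3911 cos 233° = -2353.70
Leg 3 (268°, 379 m): east 379 sin 268° = -378.77, north 379 cos 268° = -13.23
Leg 4 (146°, 275 m): east 275 sin 146° = 153.78, north 275 cos 146° = -227.99
Net: -1978.01 east, -3451.26 north. Distance = √((-1978.01)² + (-3451.26)²) = 3977.904 m.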